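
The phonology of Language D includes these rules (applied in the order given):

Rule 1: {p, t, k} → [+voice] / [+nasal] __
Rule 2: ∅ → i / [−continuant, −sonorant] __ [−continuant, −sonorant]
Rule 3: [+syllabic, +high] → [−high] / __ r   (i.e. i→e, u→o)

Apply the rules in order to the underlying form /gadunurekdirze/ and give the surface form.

gadunorekiderze

Rule 1 (post-nasal voicing): no segment meets the environment; /gadunurekdirze/ is unchanged.
Rule 2 (stop-cluster i-epenthesis): /k/ and /d/ form a stop–stop cluster, so [i] is inserted between them. /gadunurekdirze/ → gadunurekidirze.
Rule 3 (pre-rhotic lowering): /u/ is a high vowel immediately before /r/, so it lowers to [o]. /i/ is a high vowel immediately before /r/, so it lowers to [e]. /gadunurekidirze/ → gadunorekiderze.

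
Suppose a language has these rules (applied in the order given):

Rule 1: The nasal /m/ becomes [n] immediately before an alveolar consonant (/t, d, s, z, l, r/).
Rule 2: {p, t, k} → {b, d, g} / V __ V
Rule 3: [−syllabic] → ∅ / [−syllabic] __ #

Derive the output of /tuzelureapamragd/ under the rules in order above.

Rule 1 (nasal place assimilation): /m/ precedes the alveolar consonant /r/, so it assimilates in place to [n]. /tuzelureapamragd/ → tuzelureapanragd.
Rule 2 (intervocalic voicing): /p/ is a voiceless stop between vowels /a/ and /a/, so it voices to [b]. /tuzelureapanragd/ → tuzelureabanragd.
Rule 3 (final cluster simplification): /d/ is the second consonant of a word-final cluster /gd/, so it deletes. /tuzelureabanragd/ → tuzelureabanrag.

tuzelureabanrag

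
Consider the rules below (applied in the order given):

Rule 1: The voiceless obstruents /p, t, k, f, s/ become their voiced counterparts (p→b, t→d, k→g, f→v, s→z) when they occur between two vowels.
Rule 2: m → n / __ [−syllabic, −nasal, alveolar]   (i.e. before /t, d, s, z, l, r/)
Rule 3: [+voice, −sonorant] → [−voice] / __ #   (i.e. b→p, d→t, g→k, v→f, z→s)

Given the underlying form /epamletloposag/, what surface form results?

Rule 1 (intervocalic voicing): /p/ is a voiceless obstruent between vowels /e/ and /a/, so it voices to [b]. /p/ is a voiceless obstruent between vowels /o/ and /o/, so it voices to [b]. /s/ is a voiceless obstruent between vowels /o/ and /a/, so it voices to [z]. /epamletloposag/ → ebamletlobozag.
Rule 2 (nasal place assimilation): /m/ precedes the alveolar consonant /l/, so it assimilates in place to [n]. /ebamletlobozag/ → ebanletlobozag.
Rule 3 (final devoicing): /g/ is a voiced obstruent in word-final position, so it devoices to [k]. /ebanletlobozag/ → ebanletlobozak.

ebanletlobozak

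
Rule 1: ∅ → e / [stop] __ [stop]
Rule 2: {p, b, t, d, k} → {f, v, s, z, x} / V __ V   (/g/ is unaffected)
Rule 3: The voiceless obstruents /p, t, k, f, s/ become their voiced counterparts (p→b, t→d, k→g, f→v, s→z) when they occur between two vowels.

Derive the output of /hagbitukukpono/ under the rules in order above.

Rule 1 (stop-cluster e-epenthesis): /g/ and /b/ form a stop–stop cluster, so [e] is inserted between them. /k/ and /p/ form a stop–stop cluster, so [e] is inserted between them. /hagbitukukpono/ → hagebitukukepono.
Rule 2 (intervocalic spirantization): /b/ is a stop between vowels /e/ and /i/, so it spirantizes to the fricative [v]. /t/ is a stop between vowels /i/ and /u/, so it spirantizes to the fricative [s]. /k/ is a stop between vowels /u/ and /u/, so it spirantizes to the fricative [x]. /k/ is a stop between vowels /u/ and /e/, so it spirantizes to the fricative [x]. /p/ is a stop between vowels /e/ and /o/, so it spirantizes to the fricative [f]. /hagebitukukepono/ → hagevisuxuxefono.
Rule 3 (intervocalic voicing): /s/ is a voiceless obstruent between vowels /i/ and /u/, so it voices to [z]. /f/ is a voiceless obstruent between vowels /e/ and /o/, so it voices to [v]. /hagevisuxuxefono/ → hagevizuxuxevono.

hagevizuxuxevono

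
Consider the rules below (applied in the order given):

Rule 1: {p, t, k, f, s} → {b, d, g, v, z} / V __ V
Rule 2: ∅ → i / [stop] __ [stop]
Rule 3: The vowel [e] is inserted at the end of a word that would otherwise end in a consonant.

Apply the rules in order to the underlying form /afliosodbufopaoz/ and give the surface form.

Rule 1 (intervocalic voicing): /s/ is a voiceless obstruent between vowels /o/ and /o/, so it voices to [z]. /f/ is a voiceless obstruent between vowels /u/ and /o/, so it voices to [v]. /p/ is a voiceless obstruent between vowels /o/ and /a/, so it voices to [b]. /afliosodbufopaoz/ → afliozodbuvobaoz.
Rule 2 (stop-cluster i-epenthesis): /d/ and /b/ form a stop–stop cluster, so [i] is inserted between them. /afliozodbuvobaoz/ → afliozodibuvobaoz.
Rule 3 (final e-epenthesis): the form ends in the consonant /z/, so [e] is inserted word-finally. /afliozodibuvobaoz/ → afliozodibuvobaoze.

afliozodibuvobaoze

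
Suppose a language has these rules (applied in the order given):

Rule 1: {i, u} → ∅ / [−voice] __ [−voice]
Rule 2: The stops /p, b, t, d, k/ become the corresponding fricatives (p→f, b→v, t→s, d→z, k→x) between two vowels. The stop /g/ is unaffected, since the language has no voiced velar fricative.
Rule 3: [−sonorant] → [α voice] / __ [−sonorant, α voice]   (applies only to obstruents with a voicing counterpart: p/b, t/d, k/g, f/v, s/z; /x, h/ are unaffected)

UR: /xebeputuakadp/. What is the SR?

Rule 1 (high vowel syncope): /u/ is a high vowel flanked by voiceless consonants /p/ and /t/, so it deletes. /xebeputuakadp/ → xebeptuakadp.
Rule 2 (intervocalic spirantization): /b/ is a stop between vowels /e/ and /e/, so it spirantizes to the fricative [v]. /k/ is a stop between vowels /a/ and /a/, so it spirantizes to the fricative [x]. /xebeptuakadp/ → xeveptuaxadp.
Rule 3 (regressive voicing assimilation): /d/ precedes the voiceless obstruent /p/, so it devoices to [t] by assimilation. /xeveptuaxadp/ → xeveptuaxatp.

xeveptuaxatp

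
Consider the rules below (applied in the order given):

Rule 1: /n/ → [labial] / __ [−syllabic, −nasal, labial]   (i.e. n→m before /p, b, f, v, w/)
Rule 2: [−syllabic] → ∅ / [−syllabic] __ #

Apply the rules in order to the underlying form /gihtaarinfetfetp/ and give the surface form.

gihtaarimfetfet

Rule 1 (nasal place assimilation): /n/ precedes the labial consonant /f/, so it assimilates in place to [m]. /gihtaarinfetfetp/ → gihtaarimfetfetp.
Rule 2 (final cluster simplification): /p/ is the second consonant of a word-final cluster /tp/, so it deletes. /gihtaarimfetfetp/ → gihtaarimfetfet.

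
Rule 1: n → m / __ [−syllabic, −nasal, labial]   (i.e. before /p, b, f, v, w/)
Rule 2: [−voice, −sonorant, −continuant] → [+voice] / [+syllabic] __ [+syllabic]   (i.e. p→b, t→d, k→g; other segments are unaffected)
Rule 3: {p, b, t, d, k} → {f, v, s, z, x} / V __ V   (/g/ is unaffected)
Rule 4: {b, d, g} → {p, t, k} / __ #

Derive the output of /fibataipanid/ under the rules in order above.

Rule 1 (nasal place assimilation): no segment meets the environment; /fibataipanid/ is unchanged.
Rule 2 (intervocalic voicing): /t/ is a voiceless stop between vowels /a/ and /a/, so it voices to [d]. /p/ is a voiceless stop between vowels /i/ and /a/, so it voices to [b]. /fibataipanid/ → fibadaibanid.
Rule 3 (intervocalic spirantization): /b/ is a stop between vowels /i/ and /a/, so it spirantizes to the fricative [v]. /d/ is a stop between vowels /a/ and /a/, so it spirantizes to the fricative [z]. /b/ is a stop between vowels /i/ and /a/, so it spirantizes to the fricative [v]. /fibadaibanid/ → fivazaivanid.
Rule 4 (final devoicing): /d/ is a voiced stop in word-final position, so it devoices to [t]. /fivazaivanid/ → fivazaivanit.

fivazaivanit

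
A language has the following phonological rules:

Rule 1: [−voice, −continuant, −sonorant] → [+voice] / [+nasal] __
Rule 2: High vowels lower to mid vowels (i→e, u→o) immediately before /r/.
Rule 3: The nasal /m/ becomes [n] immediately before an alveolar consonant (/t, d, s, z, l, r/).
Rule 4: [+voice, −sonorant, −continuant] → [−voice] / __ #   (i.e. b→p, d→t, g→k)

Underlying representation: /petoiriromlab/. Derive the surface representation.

Rule 1 (post-nasal voicing): no segment meets the environment; /petoiriromlab/ is unchanged.
Rule 2 (pre-rhotic lowering): /i/ is a high vowel immediately before /r/, so it lowers to [e]. /i/ is a high vowel immediately before /r/, so it lowers to [e]. /petoiriromlab/ → petoereromlab.
Rule 3 (nasal place assimilation): /m/ precedes the alveolar consonant /l/, so it assimilates in place to [n]. /petoereromlab/ → petoereronlab.
Rule 4 (final devoicing): /b/ is a voiced stop in word-final position, so it devoices to [p]. /petoereronlab/ → petoereronlap.

petoereronlap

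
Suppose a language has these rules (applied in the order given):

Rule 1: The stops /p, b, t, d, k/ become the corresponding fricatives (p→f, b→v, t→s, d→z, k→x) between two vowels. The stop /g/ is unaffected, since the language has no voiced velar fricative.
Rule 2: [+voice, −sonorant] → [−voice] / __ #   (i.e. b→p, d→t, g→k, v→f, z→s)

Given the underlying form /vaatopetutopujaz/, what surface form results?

Rule 1 (intervocalic spirantization): /t/ is a stop between vowels /a/ and /o/, so it spirantizes to the fricative [s]. /p/ is a stop between vowels /o/ and /e/, so it spirantizes to the fricative [f]. /t/ is a stop between vowels /e/ and /u/, so it spirantizes to the fricative [s]. /t/ is a stop between vowels /u/ and /o/, so it spirantizes to the fricative [s]. /p/ is a stop between vowels /o/ and /u/, so it spirantizes to the fricative [f]. /vaatopetutopujaz/ → vaasofesusofujaz.
Rule 2 (final devoicing): /z/ is a voiced obstruent in word-final position, so it devoices to [s]. /vaasofesusofujaz/ → vaasofesusofujas.

vaasofesusofujas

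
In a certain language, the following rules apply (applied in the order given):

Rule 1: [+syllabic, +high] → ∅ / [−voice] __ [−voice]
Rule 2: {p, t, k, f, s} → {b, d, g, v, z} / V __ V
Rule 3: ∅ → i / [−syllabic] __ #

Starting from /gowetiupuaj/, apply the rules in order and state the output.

Rule 1 (high vowel syncope): no segment meets the environment; /gowetiupuaj/ is unchanged.
Rule 2 (intervocalic voicing): /t/ is a voiceless obstruent between vowels /e/ and /i/, so it voices to [d]. /p/ is a voiceless obstruent between vowels /u/ and /u/, so it voices to [b]. /gowetiupuaj/ → gowediubuaj.
Rule 3 (final i-epenthesis): the form ends in the consonant /j/, so [i] is inserted word-finally. /gowediubuaj/ → gowediubuaji.

gowediubuaji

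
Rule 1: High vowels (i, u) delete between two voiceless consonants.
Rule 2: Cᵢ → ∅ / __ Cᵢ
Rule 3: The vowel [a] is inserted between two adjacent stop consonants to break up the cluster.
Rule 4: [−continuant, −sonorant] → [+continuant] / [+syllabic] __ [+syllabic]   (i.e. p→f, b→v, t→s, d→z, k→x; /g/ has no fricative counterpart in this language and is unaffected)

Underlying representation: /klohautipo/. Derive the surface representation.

klohausafo

Rule 1 (high vowel syncope): /i/ is a high vowel flanked by voiceless consonants /t/ and /p/, so it deletes. /klohautipo/ → klohautpo.
Rule 2 (degemination): no segment meets the environment; /klohautpo/ is unchanged.
Rule 3 (stop-cluster a-epenthesis): /t/ and /p/ form a stop–stop cluster, so [a] is inserted between them. /klohautpo/ → klohautapo.
Rule 4 (intervocalic spirantization): /t/ is a stop between vowels /u/ and /a/, so it spirantizes to the fricative [s]. /p/ is a stop between vowels /a/ and /o/, so it spirantizes to the fricative [f]. /klohautapo/ → klohausafo.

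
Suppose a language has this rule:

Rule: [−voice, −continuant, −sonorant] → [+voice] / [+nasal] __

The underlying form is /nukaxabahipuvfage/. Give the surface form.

No segment of /nukaxabahipuvfage/ meets the structural description of the rule, so the form surfaces unchanged.

nukaxabahipuvfage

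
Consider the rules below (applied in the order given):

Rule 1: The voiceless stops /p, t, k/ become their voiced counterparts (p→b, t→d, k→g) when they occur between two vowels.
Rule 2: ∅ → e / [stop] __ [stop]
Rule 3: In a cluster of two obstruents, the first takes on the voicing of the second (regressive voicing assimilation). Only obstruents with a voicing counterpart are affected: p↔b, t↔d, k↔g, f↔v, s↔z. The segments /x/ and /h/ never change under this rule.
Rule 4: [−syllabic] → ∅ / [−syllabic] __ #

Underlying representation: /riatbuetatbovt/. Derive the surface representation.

riatebuedatebof

Rule 1 (intervocalic voicing): /t/ is a voiceless stop between vowels /e/ and /a/, so it voices to [d]. /riatbuetatbovt/ → riatbuedatbovt.
Rule 2 (stop-cluster e-epenthesis): /t/ and /b/ form a stop–stop cluster, so [e] is inserted between them. /t/ and /b/ form a stop–stop cluster, so [e] is inserted between them. /riatbuedatbovt/ → riatebuedatebovt.
Rule 3 (regressive voicing assimilation): /v/ precedes the voiceless obstruent /t/, so it devoices to [f] by assimilation. /riatebuedatebovt/ → riatebuedateboft.
Rule 4 (final cluster simplification): /t/ is the second consonant of a word-final cluster /ft/, so it deletes. /riatebuedateboft/ → riatebuedatebof.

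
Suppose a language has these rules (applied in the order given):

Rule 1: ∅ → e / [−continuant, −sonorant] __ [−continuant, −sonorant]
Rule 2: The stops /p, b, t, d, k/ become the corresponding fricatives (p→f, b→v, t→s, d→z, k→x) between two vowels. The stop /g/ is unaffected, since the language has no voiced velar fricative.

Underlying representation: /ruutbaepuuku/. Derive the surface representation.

ruusevaefuuxu

Rule 1 (stop-cluster e-epenthesis): /t/ and /b/ form a stop–stop cluster, so [e] is inserted between them. /ruutbaepuuku/ → ruutebaepuuku.
Rule 2 (intervocalic spirantization): /t/ is a stop between vowels /u/ and /e/, so it spirantizes to the fricative [s]. /b/ is a stop between vowels /e/ and /a/, so it spirantizes to the fricative [v]. /p/ is a stop between vowels /e/ and /u/, so it spirantizes to the fricative [f]. /k/ is a stop between vowels /u/ and /u/, so it spirantizes to the fricative [x]. /ruutebaepuuku/ → ruusevaefuuxu.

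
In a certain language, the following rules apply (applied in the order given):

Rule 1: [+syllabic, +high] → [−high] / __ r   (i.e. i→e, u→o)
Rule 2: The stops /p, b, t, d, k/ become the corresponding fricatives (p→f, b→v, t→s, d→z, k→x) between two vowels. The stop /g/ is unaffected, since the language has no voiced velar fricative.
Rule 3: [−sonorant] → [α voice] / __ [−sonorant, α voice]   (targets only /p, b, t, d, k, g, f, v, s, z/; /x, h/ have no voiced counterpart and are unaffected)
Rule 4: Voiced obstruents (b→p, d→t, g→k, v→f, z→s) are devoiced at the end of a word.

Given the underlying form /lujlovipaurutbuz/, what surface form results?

lujlovifaorudbus

Rule 1 (pre-rhotic lowering): /u/ is a high vowel immediately before /r/, so it lowers to [o]. /lujlovipaurutbuz/ → lujlovipaorutbuz.
Rule 2 (intervocalic spirantization): /p/ is a stop between vowels /i/ and /a/, so it spirantizes to the fricative [f]. /lujlovipaorutbuz/ → lujlovifaorutbuz.
Rule 3 (regressive voicing assimilation): /t/ precedes the voiced obstruent /b/, so it voices to [d] by assimilation. /lujlovifaorutbuz/ → lujlovifaorudbuz.
Rule 4 (final devoicing): /z/ is a voiced obstruent in word-final position, so it devoices to [s]. /lujlovifaorudbuz/ → lujlovifaorudbus.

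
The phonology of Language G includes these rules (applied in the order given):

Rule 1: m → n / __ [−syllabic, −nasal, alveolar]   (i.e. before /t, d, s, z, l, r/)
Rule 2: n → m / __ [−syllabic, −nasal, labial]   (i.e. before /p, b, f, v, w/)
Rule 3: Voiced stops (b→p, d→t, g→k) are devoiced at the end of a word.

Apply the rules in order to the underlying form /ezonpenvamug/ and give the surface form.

Rule 1 (nasal place assimilation): no segment meets the environment; /ezonpenvamug/ is unchanged.
Rule 2 (nasal place assimilation): /n/ precedes the labial consonant /p/, so it assimilates in place to [m]. /n/ precedes the labial consonant /v/, so it assimilates in place to [m]. /ezonpenvamug/ → ezompemvamug.
Rule 3 (final devoicing): /g/ is a voiced stop in word-final position, so it devoices to [k]. /ezompemvamug/ → ezompemvamuk.

ezompemvamuk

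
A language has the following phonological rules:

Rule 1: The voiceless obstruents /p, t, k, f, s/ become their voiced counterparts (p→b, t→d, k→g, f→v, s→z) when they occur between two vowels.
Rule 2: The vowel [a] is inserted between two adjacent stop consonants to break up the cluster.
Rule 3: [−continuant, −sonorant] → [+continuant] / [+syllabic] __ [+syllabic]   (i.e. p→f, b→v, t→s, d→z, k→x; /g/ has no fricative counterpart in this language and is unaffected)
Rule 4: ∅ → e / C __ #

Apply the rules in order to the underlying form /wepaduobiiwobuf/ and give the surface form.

Rule 1 (intervocalic voicing): /p/ is a voiceless obstruent between vowels /e/ and /a/, so it voices to [b]. /wepaduobiiwobuf/ → webaduobiiwobuf.
Rule 2 (stop-cluster a-epenthesis): no segment meets the environment; /webaduobiiwobuf/ is unchanged.
Rule 3 (intervocalic spirantization): /b/ is a stop between vowels /e/ and /a/, so it spirantizes to the fricative [v]. /d/ is a stop between vowels /a/ and /u/, so it spirantizes to the fricative [z]. /b/ is a stop between vowels /o/ and /i/, so it spirantizes to the fricative [v]. /b/ is a stop between vowels /o/ and /u/, so it spirantizes to the fricative [v]. /webaduobiiwobuf/ → wevazuoviiwovuf.
Rule 4 (final e-epenthesis): the form ends in the consonant /f/, so [e] is inserted word-finally. /wevazuoviiwovuf/ → wevazuoviiwovufe.

wevazuoviiwovufe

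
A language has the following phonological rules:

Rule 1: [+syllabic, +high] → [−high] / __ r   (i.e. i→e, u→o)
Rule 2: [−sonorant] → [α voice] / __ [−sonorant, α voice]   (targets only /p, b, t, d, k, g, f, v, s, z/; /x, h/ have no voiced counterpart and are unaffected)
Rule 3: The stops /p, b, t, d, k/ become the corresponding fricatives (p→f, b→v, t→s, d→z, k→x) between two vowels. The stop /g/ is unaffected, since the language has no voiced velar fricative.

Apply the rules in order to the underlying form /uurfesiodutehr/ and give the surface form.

uorfesiozusehr

Rule 1 (pre-rhotic lowering): /u/ is a high vowel immediately before /r/, so it lowers to [o]. /uurfesiodutehr/ → uorfesiodutehr.
Rule 2 (regressive voicing assimilation): no segment meets the environment; /uorfesiodutehr/ is unchanged.
Rule 3 (intervocalic spirantization): /d/ is a stop between vowels /o/ and /u/, so it spirantizes to the fricative [z]. /t/ is a stop between vowels /u/ and /e/, so it spirantizes to the fricative [s]. /uorfesiodutehr/ → uorfesiozusehr.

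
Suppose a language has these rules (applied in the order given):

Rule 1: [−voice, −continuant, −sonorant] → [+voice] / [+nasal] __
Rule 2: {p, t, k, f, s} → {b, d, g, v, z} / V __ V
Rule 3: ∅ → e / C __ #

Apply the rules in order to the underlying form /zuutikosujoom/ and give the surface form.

zuudigozujoome

Rule 1 (post-nasal voicing): no segment meets the environment; /zuutikosujoom/ is unchanged.
Rule 2 (intervocalic voicing): /t/ is a voiceless obstruent between vowels /u/ and /i/, so it voices to [d]. /k/ is a voiceless obstruent between vowels /i/ and /o/, so it voices to [g]. /s/ is a voiceless obstruent between vowels /o/ and /u/, so it voices to [z]. /zuutikosujoom/ → zuudigozujoom.
Rule 3 (final e-epenthesis): the form ends in the consonant /m/, so [e] is inserted word-finally. /zuudigozujoom/ → zuudigozujoome.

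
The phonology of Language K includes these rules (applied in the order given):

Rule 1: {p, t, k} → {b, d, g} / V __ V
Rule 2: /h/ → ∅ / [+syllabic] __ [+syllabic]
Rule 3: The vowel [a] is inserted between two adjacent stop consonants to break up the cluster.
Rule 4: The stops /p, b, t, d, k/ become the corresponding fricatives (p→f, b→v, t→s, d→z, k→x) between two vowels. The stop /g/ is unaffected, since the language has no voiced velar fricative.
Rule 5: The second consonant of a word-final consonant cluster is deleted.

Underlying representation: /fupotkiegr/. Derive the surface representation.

Rule 1 (intervocalic voicing): /p/ is a voiceless stop between vowels /u/ and /o/, so it voices to [b]. /fupotkiegr/ → fubotkiegr.
Rule 2 (intervocalic h-deletion): no segment meets the environment; /fubotkiegr/ is unchanged.
Rule 3 (stop-cluster a-epenthesis): /t/ and /k/ form a stop–stop cluster, so [a] is inserted between them. /fubotkiegr/ → fubotakiegr.
Rule 4 (intervocalic spirantization): /b/ is a stop between vowels /u/ and /o/, so it spirantizes to the fricative [v]. /t/ is a stop between vowels /o/ and /a/, so it spirantizes to the fricative [s]. /k/ is a stop between vowels /a/ and /i/, so it spirantizes to the fricative [x]. /fubotakiegr/ → fuvosaxiegr.
Rule 5 (final cluster simplification): /r/ is the second consonant of a word-final cluster /gr/, so it deletes. /fuvosaxiegr/ → fuvosaxieg.

fuvosaxieg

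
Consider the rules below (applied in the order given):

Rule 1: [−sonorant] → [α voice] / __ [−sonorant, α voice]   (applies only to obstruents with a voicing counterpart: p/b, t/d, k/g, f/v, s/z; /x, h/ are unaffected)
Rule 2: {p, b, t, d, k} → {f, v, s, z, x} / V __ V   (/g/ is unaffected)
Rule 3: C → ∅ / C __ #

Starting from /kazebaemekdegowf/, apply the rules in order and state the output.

Rule 1 (regressive voicing assimilation): /k/ precedes the voiced obstruent /d/, so it voices to [g] by assimilation. /kazebaemekdegowf/ → kazebaemegdegowf.
Rule 2 (intervocalic spirantization): /b/ is a stop between vowels /e/ and /a/, so it spirantizes to the fricative [v]. /kazebaemegdegowf/ → kazevaemegdegowf.
Rule 3 (final cluster simplification): /f/ is the second consonant of a word-final cluster /wf/, so it deletes. /kazevaemegdegowf/ → kazevaemegdegow.

kazevaemegdegow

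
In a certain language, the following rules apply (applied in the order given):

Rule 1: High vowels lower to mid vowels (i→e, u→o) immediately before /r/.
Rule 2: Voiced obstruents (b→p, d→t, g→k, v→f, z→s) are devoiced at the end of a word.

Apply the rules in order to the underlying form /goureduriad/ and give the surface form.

Rule 1 (pre-rhotic lowering): /u/ is a high vowel immediately before /r/, so it lowers to [o]. /u/ is a high vowel immediately before /r/, so it lowers to [o]. /goureduriad/ → gooredoriad.
Rule 2 (final devoicing): /d/ is a voiced obstruent in word-final position, so it devoices to [t]. /gooredoriad/ → gooredoriat.

gooredoriat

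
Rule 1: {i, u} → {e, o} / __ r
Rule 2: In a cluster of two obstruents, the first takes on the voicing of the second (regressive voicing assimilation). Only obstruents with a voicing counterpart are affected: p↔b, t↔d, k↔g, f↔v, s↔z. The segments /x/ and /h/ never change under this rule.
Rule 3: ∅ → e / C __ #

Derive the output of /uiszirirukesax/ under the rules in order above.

Rule 1 (pre-rhotic lowering): /i/ is a high vowel immediately before /r/, so it lowers to [e]. /i/ is a high vowel immediately before /r/, so it lowers to [e]. /uiszirirukesax/ → uiszererukesax.
Rule 2 (regressive voicing assimilation): /s/ precedes the voiced obstruent /z/, so it voices to [z] by assimilation. /uiszererukesax/ → uizzererukesax.
Rule 3 (final e-epenthesis): the form ends in the consonant /x/, so [e] is inserted word-finally. /uizzererukesax/ → uizzererukesaxe.

uizzererukesaxe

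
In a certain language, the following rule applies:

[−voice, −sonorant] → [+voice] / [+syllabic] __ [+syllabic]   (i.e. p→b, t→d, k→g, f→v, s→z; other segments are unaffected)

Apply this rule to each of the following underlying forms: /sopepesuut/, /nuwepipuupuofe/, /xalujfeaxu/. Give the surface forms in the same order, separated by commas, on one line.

sobebezuut, nuwebibuubuove, xalujfeaxu

/sopepesuut/: /p/ is a voiceless obstruent between vowels /o/ and /e/, so it voices to [b]. /p/ is a voiceless obstruent between vowels /e/ and /e/, so it voices to [b]. /s/ is a voiceless obstruent between vowels /e/ and /u/, so it voices to [z]. → [sobebezuut].
/nuwepipuupuofe/: /p/ is a voiceless obstruent between vowels /e/ and /i/, so it voices to [b]. /p/ is a voiceless obstruent between vowels /i/ and /u/, so it voices to [b]. /p/ is a voiceless obstruent between vowels /u/ and /u/, so it voices to [b]. /f/ is a voiceless obstruent between vowels /o/ and /e/, so it voices to [v]. → [nuwebibuubuove].
/xalujfeaxu/: the rule's environment is not met; surfaces unchanged as [xalujfeaxu].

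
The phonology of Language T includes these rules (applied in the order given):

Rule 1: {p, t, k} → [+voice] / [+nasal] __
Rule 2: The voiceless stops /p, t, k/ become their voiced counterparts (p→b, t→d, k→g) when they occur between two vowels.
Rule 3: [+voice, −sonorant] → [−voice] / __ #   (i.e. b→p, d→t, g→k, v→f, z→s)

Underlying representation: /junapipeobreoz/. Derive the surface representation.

junabibeobreos

Rule 1 (post-nasal voicing): no segment meets the environment; /junapipeobreoz/ is unchanged.
Rule 2 (intervocalic voicing): /p/ is a voiceless stop between vowels /a/ and /i/, so it voices to [b]. /p/ is a voiceless stop between vowels /i/ and /e/, so it voices to [b]. /junapipeobreoz/ → junabibeobreoz.
Rule 3 (final devoicing): /z/ is a voiced obstruent in word-final position, so it devoices to [s]. /junabibeobreoz/ → junabibeobreos.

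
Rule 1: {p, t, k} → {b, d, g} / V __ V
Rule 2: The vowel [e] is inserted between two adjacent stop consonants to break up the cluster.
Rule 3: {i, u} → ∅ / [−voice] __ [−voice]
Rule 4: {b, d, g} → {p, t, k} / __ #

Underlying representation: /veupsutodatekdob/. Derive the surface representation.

Rule 1 (intervocalic voicing): /t/ is a voiceless stop between vowels /u/ and /o/, so it voices to [d]. /t/ is a voiceless stop between vowels /a/ and /e/, so it voices to [d]. /veupsutodatekdob/ → veupsudodadekdob.
Rule 2 (stop-cluster e-epenthesis): /k/ and /d/ form a stop–stop cluster, so [e] is inserted between them. /veupsudodadekdob/ → veupsudodadekedob.
Rule 3 (high vowel syncope): no segment meets the environment; /veupsudodadekedob/ is unchanged.
Rule 4 (final devoicing): /b/ is a voiced stop in word-final position, so it devoices to [p]. /veupsudodadekedob/ → veupsudodadekedop.

veupsudodadekedop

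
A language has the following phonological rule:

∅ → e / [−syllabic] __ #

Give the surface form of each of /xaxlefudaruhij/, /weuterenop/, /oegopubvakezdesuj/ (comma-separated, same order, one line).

xaxlefudaruhije, weuterenope, oegopubvakezdesuje

/xaxlefudaruhij/: the form ends in the consonant /j/, so [e] is inserted word-finally. → [xaxlefudaruhije].
/weuterenop/: the form ends in the consonant /p/, so [e] is inserted word-finally. → [weuterenope].
/oegopubvakezdesuj/: the form ends in the consonant /j/, so [e] is inserted word-finally. → [oegopubvakezdesuje].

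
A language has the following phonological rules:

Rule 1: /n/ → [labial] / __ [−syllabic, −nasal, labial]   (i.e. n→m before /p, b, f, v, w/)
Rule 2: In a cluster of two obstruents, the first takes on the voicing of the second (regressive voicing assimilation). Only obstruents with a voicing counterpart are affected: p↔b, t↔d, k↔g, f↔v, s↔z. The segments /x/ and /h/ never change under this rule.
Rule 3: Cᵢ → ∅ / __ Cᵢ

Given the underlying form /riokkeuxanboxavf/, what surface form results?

Rule 1 (nasal place assimilation): /n/ precedes the labial consonant /b/, so it assimilates in place to [m]. /riokkeuxanboxavf/ → riokkeuxamboxavf.
Rule 2 (regressive voicing assimilation): /v/ precedes the voiceless obstruent /f/, so it devoices to [f] by assimilation. /riokkeuxamboxavf/ → riokkeuxamboxaff.
Rule 3 (degemination): /kk/ is a geminate; the first /k/ deletes. /ff/ is a geminate; the first /f/ deletes. /riokkeuxamboxaff/ → riokeuxamboxaf.

riokeuxamboxaf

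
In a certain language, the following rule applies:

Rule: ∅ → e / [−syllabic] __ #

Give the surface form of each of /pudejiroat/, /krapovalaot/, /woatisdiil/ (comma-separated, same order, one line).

/pudejiroat/: the form ends in the consonant /t/, so [e] is inserted word-finally. → [pudejiroate].
/krapovalaot/: the form ends in the consonant /t/, so [e] is inserted word-finally. → [krapovalaote].
/woatisdiil/: the form ends in the consonant /l/, so [e] is inserted word-finally. → [woatisdiile].

pudejiroate, krapovalaote, woatisdiile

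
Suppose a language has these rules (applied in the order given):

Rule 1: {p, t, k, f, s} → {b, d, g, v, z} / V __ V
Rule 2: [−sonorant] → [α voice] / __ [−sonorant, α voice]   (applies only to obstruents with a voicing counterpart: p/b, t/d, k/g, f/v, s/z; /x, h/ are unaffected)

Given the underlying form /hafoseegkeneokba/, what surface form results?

Rule 1 (intervocalic voicing): /f/ is a voiceless obstruent between vowels /a/ and /o/, so it voices to [v]. /s/ is a voiceless obstruent between vowels /o/ and /e/, so it voices to [z]. /hafoseegkeneokba/ → havozeegkeneokba.
Rule 2 (regressive voicing assimilation): /g/ precedes the voiceless obstruent /k/, so it devoices to [k] by assimilation. /k/ precedes the voiced obstruent /b/, so it voices to [g] by assimilation. /havozeegkeneokba/ → havozeekkeneogba.

havozeekkeneogba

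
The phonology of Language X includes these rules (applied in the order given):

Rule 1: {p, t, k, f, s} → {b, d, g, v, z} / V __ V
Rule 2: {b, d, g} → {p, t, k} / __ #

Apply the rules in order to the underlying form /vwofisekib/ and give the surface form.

vwovizegip

Rule 1 (intervocalic voicing): /f/ is a voiceless obstruent between vowels /o/ and /i/, so it voices to [v]. /s/ is a voiceless obstruent between vowels /i/ and /e/, so it voices to [z]. /k/ is a voiceless obstruent between vowels /e/ and /i/, so it voices to [g]. /vwofisekib/ → vwovizegib.
Rule 2 (final devoicing): /b/ is a voiced stop in word-final position, so it devoices to [p]. /vwovizegib/ → vwovizegip.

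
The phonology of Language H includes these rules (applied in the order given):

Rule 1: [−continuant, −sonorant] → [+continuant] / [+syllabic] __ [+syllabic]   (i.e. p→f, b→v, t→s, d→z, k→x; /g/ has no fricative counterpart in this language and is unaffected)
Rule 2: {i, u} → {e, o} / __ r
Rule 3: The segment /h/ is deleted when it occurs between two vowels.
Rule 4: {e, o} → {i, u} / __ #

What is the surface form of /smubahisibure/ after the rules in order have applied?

smuvaisivori

Rule 1 (intervocalic spirantization): /b/ is a stop between vowels /u/ and /a/, so it spirantizes to the fricative [v]. /b/ is a stop between vowels /i/ and /u/, so it spirantizes to the fricative [v]. /smubahisibure/ → smuvahisivure.
Rule 2 (pre-rhotic lowering): /u/ is a high vowel immediately before /r/, so it lowers to [o]. /smuvahisivure/ → smuvahisivore.
Rule 3 (intervocalic h-deletion): /h/ occurs between vowels /a/ and /i/, so it deletes. /smuvahisivore/ → smuvaisivore.
Rule 4 (final vowel raising): /e/ is a mid vowel in word-final position, so it raises to [i]. /smuvaisivore/ → smuvaisivori.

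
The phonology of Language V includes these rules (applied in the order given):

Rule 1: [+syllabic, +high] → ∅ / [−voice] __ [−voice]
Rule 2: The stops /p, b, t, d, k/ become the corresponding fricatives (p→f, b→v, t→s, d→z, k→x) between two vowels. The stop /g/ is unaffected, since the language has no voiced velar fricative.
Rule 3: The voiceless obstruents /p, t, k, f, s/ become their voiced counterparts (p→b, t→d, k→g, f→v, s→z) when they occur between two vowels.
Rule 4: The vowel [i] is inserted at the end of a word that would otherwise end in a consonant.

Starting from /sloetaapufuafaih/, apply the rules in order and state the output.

Rule 1 (high vowel syncope): /u/ is a high vowel flanked by voiceless consonants /p/ and /f/, so it deletes. /sloetaapufuafaih/ → sloetaapfuafaih.
Rule 2 (intervocalic spirantization): /t/ is a stop between vowels /e/ and /a/, so it spirantizes to the fricative [s]. /sloetaapfuafaih/ → sloesaapfuafaih.
Rule 3 (intervocalic voicing): /s/ is a voiceless obstruent between vowels /e/ and /a/, so it voices to [z]. /f/ is a voiceless obstruent between vowels /a/ and /a/, so it voices to [v]. /sloesaapfuafaih/ → sloezaapfuavaih.
Rule 4 (final i-epenthesis): the form ends in the consonant /h/, so [i] is inserted word-finally. /sloezaapfuavaih/ → sloezaapfuavaihi.

sloezaapfuavaihi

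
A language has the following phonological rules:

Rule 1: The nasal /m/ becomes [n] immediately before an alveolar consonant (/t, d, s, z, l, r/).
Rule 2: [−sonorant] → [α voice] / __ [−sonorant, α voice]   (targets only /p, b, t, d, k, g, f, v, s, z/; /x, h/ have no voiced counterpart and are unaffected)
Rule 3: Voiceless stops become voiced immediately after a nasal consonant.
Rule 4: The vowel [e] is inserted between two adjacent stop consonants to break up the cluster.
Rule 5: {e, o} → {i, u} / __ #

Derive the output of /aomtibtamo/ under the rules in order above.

aondipetamu

Rule 1 (nasal place assimilation): /m/ precedes the alveolar consonant /t/, so it assimilates in place to [n]. /aomtibtamo/ → aontibtamo.
Rule 2 (regressive voicing assimilation): /b/ precedes the voiceless obstruent /t/, so it devoices to [p] by assimilation. /aontibtamo/ → aontiptamo.
Rule 3 (post-nasal voicing): /t/ is a voiceless stop immediately after the nasal /n/, so it voices to [d]. /aontiptamo/ → aondiptamo.
Rule 4 (stop-cluster e-epenthesis): /p/ and /t/ form a stop–stop cluster, so [e] is inserted between them. /aondiptamo/ → aondipetamo.
Rule 5 (final vowel raising): /o/ is a mid vowel in word-final position, so it raises to [u]. /aondipetamo/ → aondipetamu.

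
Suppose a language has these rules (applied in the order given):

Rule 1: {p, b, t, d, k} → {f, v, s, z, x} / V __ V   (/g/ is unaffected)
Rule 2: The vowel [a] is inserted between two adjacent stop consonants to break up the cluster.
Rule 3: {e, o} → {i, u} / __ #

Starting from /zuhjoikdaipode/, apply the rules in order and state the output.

Rule 1 (intervocalic spirantization): /p/ is a stop between vowels /i/ and /o/, so it spirantizes to the fricative [f]. /d/ is a stop between vowels /o/ and /e/, so it spirantizes to the fricative [z]. /zuhjoikdaipode/ → zuhjoikdaifoze.
Rule 2 (stop-cluster a-epenthesis): /k/ and /d/ form a stop–stop cluster, so [a] is inserted between them. /zuhjoikdaifoze/ → zuhjoikadaifoze.
Rule 3 (final vowel raising): /e/ is a mid vowel in word-final position, so it raises to [i]. /zuhjoikadaifoze/ → zuhjoikadaifozi.

zuhjoikadaifozi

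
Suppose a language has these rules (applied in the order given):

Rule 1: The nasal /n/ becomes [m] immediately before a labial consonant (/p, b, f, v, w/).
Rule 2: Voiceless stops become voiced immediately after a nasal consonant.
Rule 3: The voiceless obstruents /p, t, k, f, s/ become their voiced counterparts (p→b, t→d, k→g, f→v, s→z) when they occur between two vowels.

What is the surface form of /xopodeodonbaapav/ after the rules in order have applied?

xobodeodombaabav

Rule 1 (nasal place assimilation): /n/ precedes the labial consonant /b/, so it assimilates in place to [m]. /xopodeodonbaapav/ → xopodeodombaapav.
Rule 2 (post-nasal voicing): no segment meets the environment; /xopodeodombaapav/ is unchanged.
Rule 3 (intervocalic voicing): /p/ is a voiceless obstruent between vowels /o/ and /o/, so it voices to [b]. /p/ is a voiceless obstruent between vowels /a/ and /a/, so it voices to [b]. /xopodeodombaapav/ → xobodeodombaabav.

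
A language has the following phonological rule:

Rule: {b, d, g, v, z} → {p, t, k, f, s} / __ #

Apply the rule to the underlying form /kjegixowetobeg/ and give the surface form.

Scanning /kjegixowetobeg/: /g/ at position 4 is not in the conditioning environment; /b/ at position 12 is not in the conditioning environment; /g/ is a voiced obstruent in word-final position, so it devoices to [k].
Result: [kjegixowetobek].

kjegixowetobek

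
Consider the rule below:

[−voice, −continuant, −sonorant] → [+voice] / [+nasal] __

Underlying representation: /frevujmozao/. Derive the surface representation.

No segment of /frevujmozao/ meets the structural description of the rule, so the form surfaces unchanged.

frevujmozao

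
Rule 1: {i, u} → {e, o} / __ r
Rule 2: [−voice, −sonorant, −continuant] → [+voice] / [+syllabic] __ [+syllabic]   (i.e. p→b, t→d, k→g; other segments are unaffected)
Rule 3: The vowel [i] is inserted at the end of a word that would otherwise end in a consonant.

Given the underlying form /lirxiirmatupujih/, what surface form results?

Rule 1 (pre-rhotic lowering): /i/ is a high vowel immediately before /r/, so it lowers to [e]. /i/ is a high vowel immediately before /r/, so it lowers to [e]. /lirxiirmatupujih/ → lerxiermatupujih.
Rule 2 (intervocalic voicing): /t/ is a voiceless stop between vowels /a/ and /u/, so it voices to [d]. /p/ is a voiceless stop between vowels /u/ and /u/, so it voices to [b]. /lerxiermatupujih/ → lerxiermadubujih.
Rule 3 (final i-epenthesis): the form ends in the consonant /h/, so [i] is inserted word-finally. /lerxiermadubujih/ → lerxiermadubujihi.

lerxiermadubujihi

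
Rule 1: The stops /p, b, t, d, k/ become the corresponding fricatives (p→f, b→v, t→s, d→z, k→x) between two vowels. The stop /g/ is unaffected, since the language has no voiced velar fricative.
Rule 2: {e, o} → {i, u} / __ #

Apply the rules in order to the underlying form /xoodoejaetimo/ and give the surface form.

Rule 1 (intervocalic spirantization): /d/ is a stop between vowels /o/ and /o/, so it spirantizes to the fricative [z]. /t/ is a stop between vowels /e/ and /i/, so it spirantizes to the fricative [s]. /xoodoejaetimo/ → xoozoejaesimo.
Rule 2 (final vowel raising): /o/ is a mid vowel in word-final position, so it raises to [u]. /xoozoejaesimo/ → xoozoejaesimu.

xoozoejaesimu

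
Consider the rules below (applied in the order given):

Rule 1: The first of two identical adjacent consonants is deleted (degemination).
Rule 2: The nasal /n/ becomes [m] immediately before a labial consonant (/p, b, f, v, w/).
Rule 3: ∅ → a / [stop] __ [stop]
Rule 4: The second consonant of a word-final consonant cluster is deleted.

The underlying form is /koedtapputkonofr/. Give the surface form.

Rule 1 (degemination): /pp/ is a geminate; the first /p/ deletes. /koedtapputkonofr/ → koedtaputkonofr.
Rule 2 (nasal place assimilation): no segment meets the environment; /koedtaputkonofr/ is unchanged.
Rule 3 (stop-cluster a-epenthesis): /d/ and /t/ form a stop–stop cluster, so [a] is inserted between them. /t/ and /k/ form a stop–stop cluster, so [a] is inserted between them. /koedtaputkonofr/ → koedataputakonofr.
Rule 4 (final cluster simplification): /r/ is the second consonant of a word-final cluster /fr/, so it deletes. /koedataputakonofr/ → koedataputakonof.

koedataputakonof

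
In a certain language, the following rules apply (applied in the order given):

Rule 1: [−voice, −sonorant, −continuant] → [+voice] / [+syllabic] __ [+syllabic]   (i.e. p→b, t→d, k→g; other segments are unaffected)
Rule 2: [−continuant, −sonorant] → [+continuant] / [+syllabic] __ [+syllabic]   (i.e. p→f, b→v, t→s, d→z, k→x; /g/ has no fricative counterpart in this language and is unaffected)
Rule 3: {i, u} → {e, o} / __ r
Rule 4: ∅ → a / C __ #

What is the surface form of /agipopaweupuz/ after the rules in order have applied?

agivovaweuvuza

Rule 1 (intervocalic voicing): /p/ is a voiceless stop between vowels /i/ and /o/, so it voices to [b]. /p/ is a voiceless stop between vowels /o/ and /a/, so it voices to [b]. /p/ is a voiceless stop between vowels /u/ and /u/, so it voices to [b]. /agipopaweupuz/ → agibobaweubuz.
Rule 2 (intervocalic spirantization): /b/ is a stop between vowels /i/ and /o/, so it spirantizes to the fricative [v]. /b/ is a stop between vowels /o/ and /a/, so it spirantizes to the fricative [v]. /b/ is a stop between vowels /u/ and /u/, so it spirantizes to the fricative [v]. /agibobaweubuz/ → agivovaweuvuz.
Rule 3 (pre-rhotic lowering): no segment meets the environment; /agivovaweuvuz/ is unchanged.
Rule 4 (final a-epenthesis): the form ends in the consonant /z/, so [a] is inserted word-finally. /agivovaweuvuz/ → agivovaweuvuza.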